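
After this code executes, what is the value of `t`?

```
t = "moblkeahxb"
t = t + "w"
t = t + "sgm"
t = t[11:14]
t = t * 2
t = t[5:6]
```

'm'

+ 'w' → 'moblkeahxbw'
+ 'sgm' → 'moblkeahxbwsgm'
slice [11:14] → 'sgm'
repeat ×2 → 'sgmsgm'
slice [5:6] → 'm'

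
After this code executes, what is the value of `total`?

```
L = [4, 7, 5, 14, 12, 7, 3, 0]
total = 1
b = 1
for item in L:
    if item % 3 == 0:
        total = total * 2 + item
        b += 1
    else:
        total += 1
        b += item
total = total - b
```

57

item=4: not %3==0, total = 1+1 = 2; b=5
item=7: not %3==0, total = 2+1 = 3; b=12
item=5: not %3==0, total = 3+1 = 4; b=17
item=14: not %3==0, total = 4+1 = 5; b=31
item=12: %3==0, total = 5*2+12 = 22; b=32
item=7: not %3==0, total = 22+1 = 23; b=39
item=3: %3==0, total = 23*2+3 = 49; b=40
item=0: %3==0, total = 49*2+0 = 98; b=41
total-b = 98-41 = 57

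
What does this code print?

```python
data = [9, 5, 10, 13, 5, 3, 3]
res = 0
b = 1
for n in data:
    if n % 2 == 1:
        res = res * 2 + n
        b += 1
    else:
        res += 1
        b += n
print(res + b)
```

n=9: odd, res = 0*2+9 = 9; b=2
n=5: odd, res = 9*2+5 = 23; b=3
n=10: not odd, res = 23+1 = 24; b=13
n=13: odd, res = 24*2+13 = 61; b=14
n=5: odd, res = 61*2+5 = 127; b=15
n=3: odd, res = 127*2+3 = 257; b=16
n=3: odd, res = 257*2+3 = 517; b=17
res+b = 517+17 = 534

534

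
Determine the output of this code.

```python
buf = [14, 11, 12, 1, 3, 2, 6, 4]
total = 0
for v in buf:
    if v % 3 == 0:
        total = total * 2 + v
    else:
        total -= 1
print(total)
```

37

v=14: not %3==0, total = 0-1 = -1
v=11: not %3==0, total = (-1)-1 = -2
v=12: %3==0, total = (-2)*2+12 = 8
v=1: not %3==0, total = 8-1 = 7
v=3: %3==0, total = 7*2+3 = 17
v=2: not %3==0, total = 17-1 = 16
v=6: %3==0, total = 16*2+6 = 38
v=4: not %3==0, total = 38-1 = 37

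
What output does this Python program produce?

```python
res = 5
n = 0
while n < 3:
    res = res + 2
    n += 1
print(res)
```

11

n=0: res = 5+2 = 7
n=1: res = 7+2 = 9
n=2: res = 9+2 = 11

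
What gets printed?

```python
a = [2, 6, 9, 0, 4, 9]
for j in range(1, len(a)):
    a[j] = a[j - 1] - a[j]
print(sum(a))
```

-71

j=1: a[1] = 2-6 = -4 → [2, -4, 9, 0, 4, 9]
j=2: a[2] = (-4)-9 = -13 → [2, -4, -13, 0, 4, 9]
j=3: a[3] = (-13)-0 = -13 → [2, -4, -13, -13, 4, 9]
j=4: a[4] = (-13)-4 = -17 → [2, -4, -13, -13, -17, 9]
j=5: a[5] = (-17)-9 = -26 → [2, -4, -13, -13, -17, -26]
sum = -71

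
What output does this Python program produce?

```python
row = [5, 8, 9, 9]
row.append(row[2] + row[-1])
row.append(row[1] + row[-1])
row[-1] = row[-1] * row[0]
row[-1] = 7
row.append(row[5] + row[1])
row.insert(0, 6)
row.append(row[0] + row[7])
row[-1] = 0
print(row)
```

append row[2]+row[-1] = 9+9 = 18 → [5, 8, 9, 9, 18]
append row[1]+row[-1] = 8+18 = 26 → [5, 8, 9, 9, 18, 26]
row[-1] = row[-1]*row[0] = 26*5 = 130 → [5, 8, 9, 9, 18, 130]
row[-1] = 7 → [5, 8, 9, 9, 18, 7]
append row[5]+row[1] = 7+8 = 15 → [5, 8, 9, 9, 18, 7, 15]
insert 6 at 0 → [6, 5, 8, 9, 9, 18, 7, 15]
append row[0]+row[7] = 6+15 = 21 → [6, 5, 8, 9, 9, 18, 7, 15, 21]
row[-1] = 0 → [6, 5, 8, 9, 9, 18, 7, 15, 0]

[6, 5, 8, 9, 9, 18, 7, 15, 0]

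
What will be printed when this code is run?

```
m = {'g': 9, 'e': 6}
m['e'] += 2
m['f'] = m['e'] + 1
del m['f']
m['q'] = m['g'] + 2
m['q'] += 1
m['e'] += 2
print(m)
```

{'g': 9, 'e': 10, 'q': 12}

m['e'] = 6+2 = 8 → {'g': 9, 'e': 8}
m['f'] = m['e']+1 = 9 → {'g': 9, 'e': 8, 'f': 9}
del 'f' → {'g': 9, 'e': 8}
m['q'] = m['g']+2 = 11 → {'g': 9, 'e': 8, 'q': 11}
m['q'] = 11+1 = 12 → {'g': 9, 'e': 8, 'q': 12}
m['e'] = 8+2 = 10 → {'g': 9, 'e': 10, 'q': 12}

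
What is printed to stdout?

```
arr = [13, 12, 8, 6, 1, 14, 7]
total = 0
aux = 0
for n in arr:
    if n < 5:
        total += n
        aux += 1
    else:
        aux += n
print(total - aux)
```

n=13: not <5; aux=13
n=12: not <5; aux=25
n=8: not <5; aux=33
n=6: not <5; aux=39
n=1: <5, total = 0+1 = 1; aux=40
n=14: not <5; aux=54
n=7: not <5; aux=61
total-aux = 1-61 = -60

-60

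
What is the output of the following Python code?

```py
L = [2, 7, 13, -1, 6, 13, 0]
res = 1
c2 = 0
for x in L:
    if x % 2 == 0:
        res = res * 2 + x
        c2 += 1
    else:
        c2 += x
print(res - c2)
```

-7

x=2: even, res = 1*2+2 = 4; c2=1
x=7: not even; c2=8
x=13: not even; c2=21
x=-1: not even; c2=20
x=6: even, res = 4*2+6 = 14; c2=21
x=13: not even; c2=34
x=0: even, res = 14*2+0 = 28; c2=35
res-c2 = 28-35 = -7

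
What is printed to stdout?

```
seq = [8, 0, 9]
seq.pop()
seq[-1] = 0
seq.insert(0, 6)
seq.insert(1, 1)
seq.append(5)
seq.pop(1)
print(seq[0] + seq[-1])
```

pop() removes 9 → [8, 0]
seq[-1] = 0 → [8, 0]
insert 6 at 0 → [6, 8, 0]
insert 1 at 1 → [6, 1, 8, 0]
append 5 → [6, 1, 8, 0, 5]
pop(1) removes 1 → [6, 8, 0, 5]
seq[0]+seq[-1] = 6+5 = 11

11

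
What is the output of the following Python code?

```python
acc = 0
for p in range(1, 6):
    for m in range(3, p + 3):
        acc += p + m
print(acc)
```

p=1,m=3: acc = 0+4 = 4
p=2,m=3: acc = 4+5 = 9
p=2,m=4: acc = 9+6 = 15
p=3,m=3: acc = 15+6 = 21
p=3,m=4: acc = 21+7 = 28
p=3,m=5: acc = 28+8 = 36
p=4,m=3: acc = 36+7 = 43
p=4,m=4: acc = 43+8 = 51
p=4,m=5: acc = 51+9 = 60
p=4,m=6: acc = 60+10 = 70
p=5,m=3: acc = 70+8 = 78
p=5,m=4: acc = 78+9 = 87
p=5,m=5: acc = 87+10 = 97
p=5,m=6: acc = 97+11 = 108
p=5,m=7: acc = 108+12 = 120

120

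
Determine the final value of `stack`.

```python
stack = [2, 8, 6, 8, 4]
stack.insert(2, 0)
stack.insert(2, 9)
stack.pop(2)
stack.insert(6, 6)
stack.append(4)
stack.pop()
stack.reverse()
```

[6, 4, 8, 6, 0, 8, 2]

insert 0 at 2 → [2, 8, 0, 6, 8, 4]
insert 9 at 2 → [2, 8, 9, 0, 6, 8, 4]
pop(2) removes 9 → [2, 8, 0, 6, 8, 4]
insert 6 at 6 → [2, 8, 0, 6, 8, 4, 6]
append 4 → [2, 8, 0, 6, 8, 4, 6, 4]
pop() removes 4 → [2, 8, 0, 6, 8, 4, 6]
reverse → [6, 4, 8, 6, 0, 8, 2]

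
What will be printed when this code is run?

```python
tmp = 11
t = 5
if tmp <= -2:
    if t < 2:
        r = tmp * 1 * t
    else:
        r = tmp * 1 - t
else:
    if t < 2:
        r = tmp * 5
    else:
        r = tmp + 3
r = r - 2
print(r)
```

12

tmp=11, t=5
tmp <= -2 is False; t < 2 is False
→ r = tmp + 3 = 14
r = 14-2 = 12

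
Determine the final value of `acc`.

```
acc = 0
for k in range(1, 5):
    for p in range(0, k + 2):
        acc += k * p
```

105

k=1,p=0: acc = 0+0 = 0
k=1,p=1: acc = 0+1 = 1
k=1,p=2: acc = 1+2 = 3
k=2,p=0: acc = 3+0 = 3
k=2,p=1: acc = 3+2 = 5
k=2,p=2: acc = 5+4 = 9
k=2,p=3: acc = 9+6 = 15
k=3,p=0: acc = 15+0 = 15
k=3,p=1: acc = 15+3 = 18
k=3,p=2: acc = 18+6 = 24
k=3,p=3: acc = 24+9 = 33
k=3,p=4: acc = 33+12 = 45
k=4,p=0: acc = 45+0 = 45
k=4,p=1: acc = 45+4 = 49
k=4,p=2: acc = 49+8 = 57
k=4,p=3: acc = 57+12 = 69
k=4,p=4: acc = 69+16 = 85
k=4,p=5: acc = 85+20 = 105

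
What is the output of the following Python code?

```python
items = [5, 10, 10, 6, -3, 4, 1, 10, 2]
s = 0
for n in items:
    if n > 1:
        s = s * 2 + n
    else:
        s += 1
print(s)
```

898

n=5: >1, s = 0*2+5 = 5
n=10: >1, s = 5*2+10 = 20
n=10: >1, s = 20*2+10 = 50
n=6: >1, s = 50*2+6 = 106
n=-3: not >1, s = 106+1 = 107
n=4: >1, s = 107*2+4 = 218
n=1: not >1, s = 218+1 = 219
n=10: >1, s = 219*2+10 = 448
n=2: >1, s = 448*2+2 = 898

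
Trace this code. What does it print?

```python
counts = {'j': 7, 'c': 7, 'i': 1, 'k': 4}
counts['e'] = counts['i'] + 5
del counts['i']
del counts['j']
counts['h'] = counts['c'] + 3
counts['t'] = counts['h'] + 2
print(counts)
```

counts['e'] = counts['i']+5 = 6 → {'j': 7, 'c': 7, 'i': 1, 'k': 4, 'e': 6}
del 'i' → {'j': 7, 'c': 7, 'k': 4, 'e': 6}
del 'j' → {'c': 7, 'k': 4, 'e': 6}
counts['h'] = counts['c']+3 = 10 → {'c': 7, 'k': 4, 'e': 6, 'h': 10}
counts['t'] = counts['h']+2 = 12 → {'c': 7, 'k': 4, 'e': 6, 'h': 10, 't': 12}

{'c': 7, 'k': 4, 'e': 6, 'h': 10, 't': 12}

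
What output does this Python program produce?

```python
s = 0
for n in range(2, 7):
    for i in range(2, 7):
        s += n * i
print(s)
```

400

n=2,i=2: s = 0+4 = 4
n=2,i=3: s = 4+6 = 10
n=2,i=4: s = 10+8 = 18
n=2,i=5: s = 18+10 = 28
n=2,i=6: s = 28+12 = 40
n=3,i=2: s = 40+6 = 46
n=3,i=3: s = 46+9 = 55
n=3,i=4: s = 55+12 = 67
n=3,i=5: s = 67+15 = 82
n=3,i=6: s = 82+18 = 100
n=4,i=2: s = 100+8 = 108
n=4,i=3: s = 108+12 = 120
n=4,i=4: s = 120+16 = 136
n=4,i=5: s = 136+20 = 156
n=4,i=6: s = 156+24 = 180
n=5,i=2: s = 180+10 = 190
n=5,i=3: s = 190+15 = 205
n=5,i=4: s = 205+20 = 225
n=5,i=5: s = 225+25 = 250
n=5,i=6: s = 250+30 = 280
n=6,i=2: s = 280+12 = 292
n=6,i=3: s = 292+18 = 310
n=6,i=4: s = 310+24 = 334
n=6,i=5: s = 334+30 = 364
n=6,i=6: s = 364+36 = 400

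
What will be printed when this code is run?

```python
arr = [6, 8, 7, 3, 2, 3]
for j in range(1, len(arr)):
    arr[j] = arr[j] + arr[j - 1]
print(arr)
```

j=1: arr[1] = 8+6 = 14 → [6, 14, 7, 3, 2, 3]
j=2: arr[2] = 7+14 = 21 → [6, 14, 21, 3, 2, 3]
j=3: arr[3] = 3+21 = 24 → [6, 14, 21, 24, 2, 3]
j=4: arr[4] = 2+24 = 26 → [6, 14, 21, 24, 26, 3]
j=5: arr[5] = 3+26 = 29 → [6, 14, 21, 24, 26, 29]

[6, 14, 21, 24, 26, 29]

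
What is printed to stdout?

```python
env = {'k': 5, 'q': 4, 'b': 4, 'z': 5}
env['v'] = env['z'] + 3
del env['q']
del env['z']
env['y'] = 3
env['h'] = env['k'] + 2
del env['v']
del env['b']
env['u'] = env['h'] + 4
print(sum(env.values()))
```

26

env['v'] = env['z']+3 = 8 → {'k': 5, 'q': 4, 'b': 4, 'z': 5, 'v': 8}
del 'q' → {'k': 5, 'b': 4, 'z': 5, 'v': 8}
del 'z' → {'k': 5, 'b': 4, 'v': 8}
env['y'] = 3 → {'k': 5, 'b': 4, 'v': 8, 'y': 3}
env['h'] = env['k']+2 = 7 → {'k': 5, 'b': 4, 'v': 8, 'y': 3, 'h': 7}
del 'v' → {'k': 5, 'b': 4, 'y': 3, 'h': 7}
del 'b' → {'k': 5, 'y': 3, 'h': 7}
env['u'] = env['h']+4 = 11 → {'k': 5, 'y': 3, 'h': 7, 'u': 11}
sum of values = 26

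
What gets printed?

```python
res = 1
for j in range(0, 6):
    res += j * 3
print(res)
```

j=0: res = 1+0*3 = 1
j=1: res = 1+1*3 = 4
j=2: res = 4+2*3 = 10
j=3: res = 10+3*3 = 19
j=4: res = 19+4*3 = 31
j=5: res = 31+5*3 = 46

46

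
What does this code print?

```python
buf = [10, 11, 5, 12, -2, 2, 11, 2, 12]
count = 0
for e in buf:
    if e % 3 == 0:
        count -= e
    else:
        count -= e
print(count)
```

-63

e=10: not %3==0, count = 0-10 = -10
e=11: not %3==0, count = (-10)-11 = -21
e=5: not %3==0, count = (-21)-5 = -26
e=12: %3==0, count = (-26)-12 = -38
e=-2: not %3==0, count = (-38)-(-2) = -36
e=2: not %3==0, count = (-36)-2 = -38
e=11: not %3==0, count = (-38)-11 = -49
e=2: not %3==0, count = (-49)-2 = -51
e=12: %3==0, count = (-51)-12 = -63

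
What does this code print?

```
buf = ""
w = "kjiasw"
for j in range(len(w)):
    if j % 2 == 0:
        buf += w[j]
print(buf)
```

j=0: add 'k' → 'k'
j=1: skip
j=2: add 'i' → 'ki'
j=3: skip
j=4: add 's' → 'kis'
j=5: skip

kis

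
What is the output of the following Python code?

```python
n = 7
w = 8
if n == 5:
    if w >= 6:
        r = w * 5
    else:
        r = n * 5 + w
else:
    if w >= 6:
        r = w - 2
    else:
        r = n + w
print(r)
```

n=7, w=8
n == 5 is False; w >= 6 is True
→ r = w - 2 = 6

6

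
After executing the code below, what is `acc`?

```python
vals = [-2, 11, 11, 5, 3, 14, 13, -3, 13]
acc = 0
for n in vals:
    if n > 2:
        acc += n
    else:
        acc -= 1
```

n=-2: not >2, acc = 0-1 = -1
n=11: >2, acc = (-1)+11 = 10
n=11: >2, acc = 10+11 = 21
n=5: >2, acc = 21+5 = 26
n=3: >2, acc = 26+3 = 29
n=14: >2, acc = 29+14 = 43
n=13: >2, acc = 43+13 = 56
n=-3: not >2, acc = 56-1 = 55
n=13: >2, acc = 55+13 = 68

68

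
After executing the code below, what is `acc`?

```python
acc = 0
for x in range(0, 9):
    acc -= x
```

-36

x=0: acc = 0-0 = 0
x=1: acc = 0-1 = -1
x=2: acc = (-1)-2 = -3
x=3: acc = (-3)-3 = -6
x=4: acc = (-6)-4 = -10
x=5: acc = (-10)-5 = -15
x=6: acc = (-15)-6 = -21
x=7: acc = (-21)-7 = -28
x=8: acc = (-28)-8 = -36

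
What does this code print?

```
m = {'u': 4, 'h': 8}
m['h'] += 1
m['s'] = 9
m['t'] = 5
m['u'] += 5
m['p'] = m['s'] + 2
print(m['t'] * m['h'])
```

45

m['h'] = 8+1 = 9 → {'u': 4, 'h': 9}
m['s'] = 9 → {'u': 4, 'h': 9, 's': 9}
m['t'] = 5 → {'u': 4, 'h': 9, 's': 9, 't': 5}
m['u'] = 4+5 = 9 → {'u': 9, 'h': 9, 's': 9, 't': 5}
m['p'] = m['s']+2 = 11 → {'u': 9, 'h': 9, 's': 9, 't': 5, 'p': 11}
m['t']*m['h'] = 5*9 = 45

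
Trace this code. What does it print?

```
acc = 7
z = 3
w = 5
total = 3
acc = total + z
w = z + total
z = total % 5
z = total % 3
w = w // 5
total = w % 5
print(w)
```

1

acc = 3+3 = 6
w = 3+3 = 6
z = 3%5 = 3
z = 3%3 = 0
w = 6//5 = 1
total = 1%5 = 1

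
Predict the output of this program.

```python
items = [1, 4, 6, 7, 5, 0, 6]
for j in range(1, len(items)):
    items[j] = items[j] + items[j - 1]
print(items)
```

j=1: items[1] = 4+1 = 5 → [1, 5, 6, 7, 5, 0, 6]
j=2: items[2] = 6+5 = 11 → [1, 5, 11, 7, 5, 0, 6]
j=3: items[3] = 7+11 = 18 → [1, 5, 11, 18, 5, 0, 6]
j=4: items[4] = 5+18 = 23 → [1, 5, 11, 18, 23, 0, 6]
j=5: items[5] = 0+23 = 23 → [1, 5, 11, 18, 23, 23, 6]
j=6: items[6] = 6+23 = 29 → [1, 5, 11, 18, 23, 23, 29]

[1, 5, 11, 18, 23, 23, 29]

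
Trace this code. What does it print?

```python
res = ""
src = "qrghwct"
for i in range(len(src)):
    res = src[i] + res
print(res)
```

i=0: prepend 'q' → 'q'
i=1: prepend 'r' → 'rq'
i=2: prepend 'g' → 'grq'
i=3: prepend 'h' → 'hgrq'
i=4: prepend 'w' → 'whgrq'
i=5: prepend 'c' → 'cwhgrq'
i=6: prepend 't' → 'tcwhgrq'

tcwhgrq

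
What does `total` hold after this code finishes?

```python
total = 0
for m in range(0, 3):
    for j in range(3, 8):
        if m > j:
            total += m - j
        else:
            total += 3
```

m=0,j=3: not 0>3, total = 0+3 = 3
m=0,j=4: not 0>4, total = 3+3 = 6
m=0,j=5: not 0>5, total = 6+3 = 9
m=0,j=6: not 0>6, total = 9+3 = 12
m=0,j=7: not 0>7, total = 12+3 = 15
m=1,j=3: not 1>3, total = 15+3 = 18
m=1,j=4: not 1>4, total = 18+3 = 21
m=1,j=5: not 1>5, total = 21+3 = 24
m=1,j=6: not 1>6, total = 24+3 = 27
m=1,j=7: not 1>7, total = 27+3 = 30
m=2,j=3: not 2>3, total = 30+3 = 33
m=2,j=4: not 2>4, total = 33+3 = 36
m=2,j=5: not 2>5, total = 36+3 = 39
m=2,j=6: not 2>6, total = 39+3 = 42
m=2,j=7: not 2>7, total = 42+3 = 45

45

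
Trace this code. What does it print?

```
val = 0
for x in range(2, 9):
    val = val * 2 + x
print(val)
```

374

x=2: val = 0*2+2 = 2
x=3: val = 2*2+3 = 7
x=4: val = 7*2+4 = 18
x=5: val = 18*2+5 = 41
x=6: val = 41*2+6 = 88
x=7: val = 88*2+7 = 183
x=8: val = 183*2+8 = 374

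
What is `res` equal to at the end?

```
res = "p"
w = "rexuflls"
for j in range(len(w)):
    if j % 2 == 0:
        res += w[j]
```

j=0: add 'r' → 'pr'
j=1: skip
j=2: add 'x' → 'prx'
j=3: skip
j=4: add 'f' → 'prxf'
j=5: skip
j=6: add 'l' → 'prxfl'
j=7: skip

'prxfl'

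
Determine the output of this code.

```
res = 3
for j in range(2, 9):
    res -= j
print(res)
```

-32

j=2: res = 3-2 = 1
j=3: res = 1-3 = -2
j=4: res = (-2)-4 = -6
j=5: res = (-6)-5 = -11
j=6: res = (-11)-6 = -17
j=7: res = (-17)-7 = -24
j=8: res = (-24)-8 = -32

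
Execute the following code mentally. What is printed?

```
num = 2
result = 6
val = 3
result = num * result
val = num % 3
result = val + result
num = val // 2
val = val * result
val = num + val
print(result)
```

result = 2*6 = 12
val = 2%3 = 2
result = 2+12 = 14
num = 2//2 = 1
val = 2*14 = 28
val = 1+28 = 29

14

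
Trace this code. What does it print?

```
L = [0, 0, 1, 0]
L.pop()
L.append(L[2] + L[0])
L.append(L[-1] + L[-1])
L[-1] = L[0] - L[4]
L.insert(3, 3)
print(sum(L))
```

3

pop() removes 0 → [0, 0, 1]
append L[2]+L[0] = 1+0 = 1 → [0, 0, 1, 1]
append L[-1]+L[-1] = 1+1 = 2 → [0, 0, 1, 1, 2]
L[-1] = L[0]-L[4] = 0-2 = -2 → [0, 0, 1, 1, -2]
insert 3 at 3 → [0, 0, 1, 3, 1, -2]
sum = 3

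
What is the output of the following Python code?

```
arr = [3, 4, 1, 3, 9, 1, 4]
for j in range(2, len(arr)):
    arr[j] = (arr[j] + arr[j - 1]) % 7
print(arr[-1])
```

1

j=2: arr[2] = (1+4)%7 = 5 → [3, 4, 5, 3, 9, 1, 4]
j=3: arr[3] = (3+5)%7 = 1 → [3, 4, 5, 1, 9, 1, 4]
j=4: arr[4] = (9+1)%7 = 3 → [3, 4, 5, 1, 3, 1, 4]
j=5: arr[5] = (1+3)%7 = 4 → [3, 4, 5, 1, 3, 4, 4]
j=6: arr[6] = (4+4)%7 = 1 → [3, 4, 5, 1, 3, 4, 1]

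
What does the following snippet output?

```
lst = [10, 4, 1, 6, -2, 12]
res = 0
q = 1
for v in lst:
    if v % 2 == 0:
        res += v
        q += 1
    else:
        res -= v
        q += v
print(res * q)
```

203

v=10: even, res = 0+10 = 10; q=2
v=4: even, res = 10+4 = 14; q=3
v=1: not even, res = 14-1 = 13; q=4
v=6: even, res = 13+6 = 19; q=5
v=-2: even, res = 19+(-2) = 17; q=6
v=12: even, res = 17+12 = 29; q=7
res*q = 29*7 = 203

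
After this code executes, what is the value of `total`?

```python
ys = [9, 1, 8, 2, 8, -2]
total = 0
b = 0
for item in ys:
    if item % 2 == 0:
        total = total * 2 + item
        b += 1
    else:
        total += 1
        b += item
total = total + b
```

item=9: not even, total = 0+1 = 1; b=9
item=1: not even, total = 1+1 = 2; b=10
item=8: even, total = 2*2+8 = 12; b=11
item=2: even, total = 12*2+2 = 26; b=12
item=8: even, total = 26*2+8 = 60; b=13
item=-2: even, total = 60*2+(-2) = 118; b=14
total+b = 118+14 = 132

132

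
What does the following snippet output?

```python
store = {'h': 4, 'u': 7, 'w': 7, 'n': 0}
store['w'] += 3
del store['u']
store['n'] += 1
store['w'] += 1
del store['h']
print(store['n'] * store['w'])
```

11

store['w'] = 7+3 = 10 → {'h': 4, 'u': 7, 'w': 10, 'n': 0}
del 'u' → {'h': 4, 'w': 10, 'n': 0}
store['n'] = 0+1 = 1 → {'h': 4, 'w': 10, 'n': 1}
store['w'] = 10+1 = 11 → {'h': 4, 'w': 11, 'n': 1}
del 'h' → {'w': 11, 'n': 1}
store['n']*store['w'] = 1*11 = 11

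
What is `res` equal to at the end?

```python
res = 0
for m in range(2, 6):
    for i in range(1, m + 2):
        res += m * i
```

207

m=2,i=1: res = 0+2 = 2
m=2,i=2: res = 2+4 = 6
m=2,i=3: res = 6+6 = 12
m=3,i=1: res = 12+3 = 15
m=3,i=2: res = 15+6 = 21
m=3,i=3: res = 21+9 = 30
m=3,i=4: res = 30+12 = 42
m=4,i=1: res = 42+4 = 46
m=4,i=2: res = 46+8 = 54
m=4,i=3: res = 54+12 = 66
m=4,i=4: res = 66+16 = 82
m=4,i=5: res = 82+20 = 102
m=5,i=1: res = 102+5 = 107
m=5,i=2: res = 107+10 = 117
m=5,i=3: res = 117+15 = 132
m=5,i=4: res = 132+20 = 152
m=5,i=5: res = 152+25 = 177
m=5,i=6: res = 177+30 = 207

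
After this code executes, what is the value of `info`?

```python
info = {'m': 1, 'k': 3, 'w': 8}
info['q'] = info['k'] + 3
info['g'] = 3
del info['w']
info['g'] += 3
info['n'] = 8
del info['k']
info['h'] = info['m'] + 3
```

info['q'] = info['k']+3 = 6 → {'m': 1, 'k': 3, 'w': 8, 'q': 6}
info['g'] = 3 → {'m': 1, 'k': 3, 'w': 8, 'q': 6, 'g': 3}
del 'w' → {'m': 1, 'k': 3, 'q': 6, 'g': 3}
info['g'] = 3+3 = 6 → {'m': 1, 'k': 3, 'q': 6, 'g': 6}
info['n'] = 8 → {'m': 1, 'k': 3, 'q': 6, 'g': 6, 'n': 8}
del 'k' → {'m': 1, 'q': 6, 'g': 6, 'n': 8}
info['h'] = info['m']+3 = 4 → {'m': 1, 'q': 6, 'g': 6, 'n': 8, 'h': 4}

{'m': 1, 'q': 6, 'g': 6, 'n': 8, 'h': 4}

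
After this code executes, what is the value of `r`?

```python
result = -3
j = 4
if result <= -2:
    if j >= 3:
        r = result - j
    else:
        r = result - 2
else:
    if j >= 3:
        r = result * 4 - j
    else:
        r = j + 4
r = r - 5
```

result=-3, j=4
result <= -2 is True; j >= 3 is True
→ r = result - j = -7
r = (-7)-5 = -12

-12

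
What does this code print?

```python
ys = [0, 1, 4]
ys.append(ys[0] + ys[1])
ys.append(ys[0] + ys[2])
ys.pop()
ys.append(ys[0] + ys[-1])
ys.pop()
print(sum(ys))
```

6

append ys[0]+ys[1] = 0+1 = 1 → [0, 1, 4, 1]
append ys[0]+ys[2] = 0+4 = 4 → [0, 1, 4, 1, 4]
pop() removes 4 → [0, 1, 4, 1]
append ys[0]+ys[-1] = 0+1 = 1 → [0, 1, 4, 1, 1]
pop() removes 1 → [0, 1, 4, 1]
sum = 6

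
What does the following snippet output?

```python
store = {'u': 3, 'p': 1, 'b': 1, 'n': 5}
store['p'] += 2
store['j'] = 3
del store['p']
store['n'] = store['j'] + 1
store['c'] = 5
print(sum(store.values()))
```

store['p'] = 1+2 = 3 → {'u': 3, 'p': 3, 'b': 1, 'n': 5}
store['j'] = 3 → {'u': 3, 'p': 3, 'b': 1, 'n': 5, 'j': 3}
del 'p' → {'u': 3, 'b': 1, 'n': 5, 'j': 3}
store['n'] = store['j']+1 = 4 → {'u': 3, 'b': 1, 'n': 4, 'j': 3}
store['c'] = 5 → {'u': 3, 'b': 1, 'n': 4, 'j': 3, 'c': 5}
sum of values = 16

16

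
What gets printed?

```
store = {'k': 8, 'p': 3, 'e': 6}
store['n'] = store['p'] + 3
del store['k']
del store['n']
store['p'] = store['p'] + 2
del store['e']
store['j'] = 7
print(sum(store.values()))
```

store['n'] = store['p']+3 = 6 → {'k': 8, 'p': 3, 'e': 6, 'n': 6}
del 'k' → {'p': 3, 'e': 6, 'n': 6}
del 'n' → {'p': 3, 'e': 6}
store['p'] = store['p']+2 = 5 → {'p': 5, 'e': 6}
del 'e' → {'p': 5}
store['j'] = 7 → {'p': 5, 'j': 7}
sum of values = 12

12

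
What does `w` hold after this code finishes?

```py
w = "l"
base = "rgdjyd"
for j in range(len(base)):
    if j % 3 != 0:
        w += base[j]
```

j=0: skip
j=1: add 'g' → 'lg'
j=2: add 'd' → 'lgd'
j=3: skip
j=4: add 'y' → 'lgdy'
j=5: add 'd' → 'lgdyd'

'lgdyd'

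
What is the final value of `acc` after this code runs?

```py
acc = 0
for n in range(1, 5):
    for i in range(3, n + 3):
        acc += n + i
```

n=1,i=3: acc = 0+4 = 4
n=2,i=3: acc = 4+5 = 9
n=2,i=4: acc = 9+6 = 15
n=3,i=3: acc = 15+6 = 21
n=3,i=4: acc = 21+7 = 28
n=3,i=5: acc = 28+8 = 36
n=4,i=3: acc = 36+7 = 43
n=4,i=4: acc = 43+8 = 51
n=4,i=5: acc = 51+9 = 60
n=4,i=6: acc = 60+10 = 70

70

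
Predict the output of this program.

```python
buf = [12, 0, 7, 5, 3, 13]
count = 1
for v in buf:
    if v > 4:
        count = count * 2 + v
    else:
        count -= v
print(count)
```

157

v=12: >4, count = 1*2+12 = 14
v=0: not >4, count = 14-0 = 14
v=7: >4, count = 14*2+7 = 35
v=5: >4, count = 35*2+5 = 75
v=3: not >4, count = 75-3 = 72
v=13: >4, count = 72*2+13 = 157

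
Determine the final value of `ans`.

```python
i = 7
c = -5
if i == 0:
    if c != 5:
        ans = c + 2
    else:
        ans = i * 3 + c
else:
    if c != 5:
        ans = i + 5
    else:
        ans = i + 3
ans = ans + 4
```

i=7, c=-5
i == 0 is False; c != 5 is True
→ ans = i + 5 = 12
ans = 12+4 = 16

16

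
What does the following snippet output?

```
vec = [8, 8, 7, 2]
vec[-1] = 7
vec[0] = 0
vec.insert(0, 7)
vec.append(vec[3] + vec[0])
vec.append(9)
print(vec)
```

vec[-1] = 7 → [8, 8, 7, 7]
vec[0] = 0 → [0, 8, 7, 7]
insert 7 at 0 → [7, 0, 8, 7, 7]
append vec[3]+vec[0] = 7+7 = 14 → [7, 0, 8, 7, 7, 14]
append 9 → [7, 0, 8, 7, 7, 14, 9]

[7, 0, 8, 7, 7, 14, 9]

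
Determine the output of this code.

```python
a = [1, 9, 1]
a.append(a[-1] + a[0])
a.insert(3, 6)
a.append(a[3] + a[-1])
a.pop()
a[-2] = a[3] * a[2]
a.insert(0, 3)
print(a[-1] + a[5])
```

append a[-1]+a[0] = 1+1 = 2 → [1, 9, 1, 2]
insert 6 at 3 → [1, 9, 1, 6, 2]
append a[3]+a[-1] = 6+2 = 8 → [1, 9, 1, 6, 2, 8]
pop() removes 8 → [1, 9, 1, 6, 2]
a[-2] = a[3]*a[2] = 6*1 = 6 → [1, 9, 1, 6, 2]
insert 3 at 0 → [3, 1, 9, 1, 6, 2]
a[-1]+a[5] = 2+2 = 4

4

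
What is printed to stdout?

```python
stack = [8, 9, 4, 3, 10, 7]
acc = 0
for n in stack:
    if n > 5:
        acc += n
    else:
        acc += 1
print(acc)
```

36

n=8: >5, acc = 0+8 = 8
n=9: >5, acc = 8+9 = 17
n=4: not >5, acc = 17+1 = 18
n=3: not >5, acc = 18+1 = 19
n=10: >5, acc = 19+10 = 29
n=7: >5, acc = 29+7 = 36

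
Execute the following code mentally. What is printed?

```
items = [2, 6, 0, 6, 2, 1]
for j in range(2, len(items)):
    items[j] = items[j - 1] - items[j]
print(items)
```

j=2: items[2] = 6-0 = 6 → [2, 6, 6, 6, 2, 1]
j=3: items[3] = 6-6 = 0 → [2, 6, 6, 0, 2, 1]
j=4: items[4] = 0-2 = -2 → [2, 6, 6, 0, -2, 1]
j=5: items[5] = (-2)-1 = -3 → [2, 6, 6, 0, -2, -3]

[2, 6, 6, 0, -2, -3]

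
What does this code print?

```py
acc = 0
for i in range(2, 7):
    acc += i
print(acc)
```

20

i=2: acc = 0+2 = 2
i=3: acc = 2+3 = 5
i=4: acc = 5+4 = 9
i=5: acc = 9+5 = 14
i=6: acc = 14+6 = 20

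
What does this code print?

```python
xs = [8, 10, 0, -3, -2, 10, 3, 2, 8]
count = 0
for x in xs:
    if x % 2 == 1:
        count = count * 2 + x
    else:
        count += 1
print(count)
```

15

x=8: not odd, count = 0+1 = 1
x=10: not odd, count = 1+1 = 2
x=0: not odd, count = 2+1 = 3
x=-3: odd, count = 3*2+(-3) = 3
x=-2: not odd, count = 3+1 = 4
x=10: not odd, count = 4+1 = 5
x=3: odd, count = 5*2+3 = 13
x=2: not odd, count = 13+1 = 14
x=8: not odd, count = 14+1 = 15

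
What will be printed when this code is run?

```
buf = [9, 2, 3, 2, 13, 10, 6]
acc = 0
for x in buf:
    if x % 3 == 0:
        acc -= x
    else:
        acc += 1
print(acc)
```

x=9: %3==0, acc = 0-9 = -9
x=2: not %3==0, acc = (-9)+1 = -8
x=3: %3==0, acc = (-8)-3 = -11
x=2: not %3==0, acc = (-11)+1 = -10
x=13: not %3==0, acc = (-10)+1 = -9
x=10: not %3==0, acc = (-9)+1 = -8
x=6: %3==0, acc = (-8)-6 = -14

-14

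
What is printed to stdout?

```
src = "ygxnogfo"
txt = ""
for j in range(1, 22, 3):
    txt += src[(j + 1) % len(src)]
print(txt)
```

xgynfgo

j=1: add src[2]='x' → 'x'
j=4: add src[5]='g' → 'xg'
j=7: add src[0]='y' → 'xgy'
j=10: add src[3]='n' → 'xgyn'
j=13: add src[6]='f' → 'xgynf'
j=16: add src[1]='g' → 'xgynfg'
j=19: add src[4]='o' → 'xgynfgo'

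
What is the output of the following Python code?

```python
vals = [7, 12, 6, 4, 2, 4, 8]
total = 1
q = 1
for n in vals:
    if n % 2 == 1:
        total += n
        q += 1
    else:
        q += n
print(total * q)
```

n=7: odd, total = 1+7 = 8; q=2
n=12: not odd; q=14
n=6: not odd; q=20
n=4: not odd; q=24
n=2: not odd; q=26
n=4: not odd; q=30
n=8: not odd; q=38
total*q = 8*38 = 304

304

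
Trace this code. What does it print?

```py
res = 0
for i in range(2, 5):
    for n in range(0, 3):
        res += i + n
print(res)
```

36

i=2,n=0: res = 0+2 = 2
i=2,n=1: res = 2+3 = 5
i=2,n=2: res = 5+4 = 9
i=3,n=0: res = 9+3 = 12
i=3,n=1: res = 12+4 = 16
i=3,n=2: res = 16+5 = 21
i=4,n=0: res = 21+4 = 25
i=4,n=1: res = 25+5 = 30
i=4,n=2: res = 30+6 = 36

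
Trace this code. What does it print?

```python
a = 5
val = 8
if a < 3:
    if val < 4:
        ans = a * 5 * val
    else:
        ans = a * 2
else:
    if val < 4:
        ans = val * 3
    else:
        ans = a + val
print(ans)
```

13

a=5, val=8
a < 3 is False; val < 4 is False
→ ans = a + val = 13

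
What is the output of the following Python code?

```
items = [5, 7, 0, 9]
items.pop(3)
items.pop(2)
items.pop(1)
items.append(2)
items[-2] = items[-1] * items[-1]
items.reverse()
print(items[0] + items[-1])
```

pop(3) removes 9 → [5, 7, 0]
pop(2) removes 0 → [5, 7]
pop(1) removes 7 → [5]
append 2 → [5, 2]
items[-2] = items[-1]*items[-1] = 2*2 = 4 → [4, 2]
reverse → [2, 4]
items[0]+items[-1] = 2+4 = 6

6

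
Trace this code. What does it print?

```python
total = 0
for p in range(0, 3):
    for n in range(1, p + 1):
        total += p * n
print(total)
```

7

p=1,n=1: total = 0+1 = 1
p=2,n=1: total = 1+2 = 3
p=2,n=2: total = 3+4 = 7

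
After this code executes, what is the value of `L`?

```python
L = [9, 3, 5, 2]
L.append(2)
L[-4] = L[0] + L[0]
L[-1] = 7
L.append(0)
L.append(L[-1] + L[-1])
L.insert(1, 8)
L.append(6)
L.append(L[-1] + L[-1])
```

[9, 8, 18, 5, 2, 7, 0, 0, 6, 12]

append 2 → [9, 3, 5, 2, 2]
L[-4] = L[0]+L[0] = 9+9 = 18 → [9, 18, 5, 2, 2]
L[-1] = 7 → [9, 18, 5, 2, 7]
append 0 → [9, 18, 5, 2, 7, 0]
append L[-1]+L[-1] = 0+0 = 0 → [9, 18, 5, 2, 7, 0, 0]
insert 8 at 1 → [9, 8, 18, 5, 2, 7, 0, 0]
append 6 → [9, 8, 18, 5, 2, 7, 0, 0, 6]
append L[-1]+L[-1] = 6+6 = 12 → [9, 8, 18, 5, 2, 7, 0, 0, 6, 12]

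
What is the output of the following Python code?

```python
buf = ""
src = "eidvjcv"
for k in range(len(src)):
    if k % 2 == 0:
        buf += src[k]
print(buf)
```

edjv

k=0: add 'e' → 'e'
k=1: skip
k=2: add 'd' → 'ed'
k=3: skip
k=4: add 'j' → 'edj'
k=5: skip
k=6: add 'v' → 'edjv'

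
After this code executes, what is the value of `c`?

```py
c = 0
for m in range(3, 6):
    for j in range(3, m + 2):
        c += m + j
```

75

m=3,j=3: c = 0+6 = 6
m=3,j=4: c = 6+7 = 13
m=4,j=3: c = 13+7 = 20
m=4,j=4: c = 20+8 = 28
m=4,j=5: c = 28+9 = 37
m=5,j=3: c = 37+8 = 45
m=5,j=4: c = 45+9 = 54
m=5,j=5: c = 54+10 = 64
m=5,j=6: c = 64+11 = 75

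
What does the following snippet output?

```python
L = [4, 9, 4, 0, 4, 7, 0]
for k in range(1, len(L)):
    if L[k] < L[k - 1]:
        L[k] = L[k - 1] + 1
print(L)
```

[4, 9, 10, 11, 12, 13, 14]

k=1: 9>=4, unchanged → [4, 9, 4, 0, 4, 7, 0]
k=2: 4<9, L[2] = 9+1 = 10 → [4, 9, 10, 0, 4, 7, 0]
k=3: 0<10, L[3] = 10+1 = 11 → [4, 9, 10, 11, 4, 7, 0]
k=4: 4<11, L[4] = 11+1 = 12 → [4, 9, 10, 11, 12, 7, 0]
k=5: 7<12, L[5] = 12+1 = 13 → [4, 9, 10, 11, 12, 13, 0]
k=6: 0<13, L[6] = 13+1 = 14 → [4, 9, 10, 11, 12, 13, 14]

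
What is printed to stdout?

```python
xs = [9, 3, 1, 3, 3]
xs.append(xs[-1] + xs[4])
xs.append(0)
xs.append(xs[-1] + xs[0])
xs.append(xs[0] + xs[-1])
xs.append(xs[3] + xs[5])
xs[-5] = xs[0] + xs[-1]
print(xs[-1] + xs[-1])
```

18

append xs[-1]+xs[4] = 3+3 = 6 → [9, 3, 1, 3, 3, 6]
append 0 → [9, 3, 1, 3, 3, 6, 0]
append xs[-1]+xs[0] = 0+9 = 9 → [9, 3, 1, 3, 3, 6, 0, 9]
append xs[0]+xs[-1] = 9+9 = 18 → [9, 3, 1, 3, 3, 6, 0, 9, 18]
append xs[3]+xs[5] = 3+6 = 9 → [9, 3, 1, 3, 3, 6, 0, 9, 18, 9]
xs[-5] = xs[0]+xs[-1] = 9+9 = 18 → [9, 3, 1, 3, 3, 18, 0, 9, 18, 9]
xs[-1]+xs[-1] = 9+9 = 18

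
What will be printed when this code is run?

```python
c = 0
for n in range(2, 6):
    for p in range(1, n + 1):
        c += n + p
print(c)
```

88

n=2,p=1: c = 0+3 = 3
n=2,p=2: c = 3+4 = 7
n=3,p=1: c = 7+4 = 11
n=3,p=2: c = 11+5 = 16
n=3,p=3: c = 16+6 = 22
n=4,p=1: c = 22+5 = 27
n=4,p=2: c = 27+6 = 33
n=4,p=3: c = 33+7 = 40
n=4,p=4: c = 40+8 = 48
n=5,p=1: c = 48+6 = 54
n=5,p=2: c = 54+7 = 61
n=5,p=3: c = 61+8 = 69
n=5,p=4: c = 69+9 = 78
n=5,p=5: c = 78+10 = 88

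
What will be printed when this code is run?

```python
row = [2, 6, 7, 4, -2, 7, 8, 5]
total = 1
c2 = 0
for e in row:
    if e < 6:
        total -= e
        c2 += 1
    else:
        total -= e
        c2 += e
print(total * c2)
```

-1152

e=2: <6, total = 1-2 = -1; c2=1
e=6: not <6, total = (-1)-6 = -7; c2=7
e=7: not <6, total = (-7)-7 = -14; c2=14
e=4: <6, total = (-14)-4 = -18; c2=15
e=-2: <6, total = (-18)-(-2) = -16; c2=16
e=7: not <6, total = (-16)-7 = -23; c2=23
e=8: not <6, total = (-23)-8 = -31; c2=31
e=5: <6, total = (-31)-5 = -36; c2=32
total*c2 = (-36)*32 = -1152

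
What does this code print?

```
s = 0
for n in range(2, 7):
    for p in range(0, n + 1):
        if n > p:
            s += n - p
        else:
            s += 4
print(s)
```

75

n=2,p=0: 2>0, s = 0+2 = 2
n=2,p=1: 2>1, s = 2+1 = 3
n=2,p=2: not 2>2, s = 3+4 = 7
n=3,p=0: 3>0, s = 7+3 = 10
n=3,p=1: 3>1, s = 10+2 = 12
n=3,p=2: 3>2, s = 12+1 = 13
n=3,p=3: not 3>3, s = 13+4 = 17
n=4,p=0: 4>0, s = 17+4 = 21
n=4,p=1: 4>1, s = 21+3 = 24
n=4,p=2: 4>2, s = 24+2 = 26
n=4,p=3: 4>3, s = 26+1 = 27
n=4,p=4: not 4>4, s = 27+4 = 31
n=5,p=0: 5>0, s = 31+5 = 36
n=5,p=1: 5>1, s = 36+4 = 40
n=5,p=2: 5>2, s = 40+3 = 43
n=5,p=3: 5>3, s = 43+2 = 45
n=5,p=4: 5>4, s = 45+1 = 46
n=5,p=5: not 5>5, s = 46+4 = 50
n=6,p=0: 6>0, s = 50+6 = 56
n=6,p=1: 6>1, s = 56+5 = 61
n=6,p=2: 6>2, s = 61+4 = 65
n=6,p=3: 6>3, s = 65+3 = 68
n=6,p=4: 6>4, s = 68+2 = 70
n=6,p=5: 6>5, s = 70+1 = 71
n=6,p=6: not 6>6, s = 71+4 = 75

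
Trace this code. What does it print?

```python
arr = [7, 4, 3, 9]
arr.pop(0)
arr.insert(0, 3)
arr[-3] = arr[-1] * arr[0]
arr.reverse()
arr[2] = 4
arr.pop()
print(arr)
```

[9, 3, 4]

pop(0) removes 7 → [4, 3, 9]
insert 3 at 0 → [3, 4, 3, 9]
arr[-3] = arr[-1]*arr[0] = 9*3 = 27 → [3, 27, 3, 9]
reverse → [9, 3, 27, 3]
arr[2] = 4 → [9, 3, 4, 3]
pop() removes 3 → [9, 3, 4]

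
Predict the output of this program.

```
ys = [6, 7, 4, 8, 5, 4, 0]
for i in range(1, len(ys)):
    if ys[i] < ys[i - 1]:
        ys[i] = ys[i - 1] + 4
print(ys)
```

[6, 7, 11, 15, 19, 23, 27]

i=1: 7>=6, unchanged → [6, 7, 4, 8, 5, 4, 0]
i=2: 4<7, ys[2] = 7+4 = 11 → [6, 7, 11, 8, 5, 4, 0]
i=3: 8<11, ys[3] = 11+4 = 15 → [6, 7, 11, 15, 5, 4, 0]
i=4: 5<15, ys[4] = 15+4 = 19 → [6, 7, 11, 15, 19, 4, 0]
i=5: 4<19, ys[5] = 19+4 = 23 → [6, 7, 11, 15, 19, 23, 0]
i=6: 0<23, ys[6] = 23+4 = 27 → [6, 7, 11, 15, 19, 23, 27]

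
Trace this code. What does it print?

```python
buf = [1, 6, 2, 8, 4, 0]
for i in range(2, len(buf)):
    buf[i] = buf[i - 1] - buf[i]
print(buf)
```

i=2: buf[2] = 6-2 = 4 → [1, 6, 4, 8, 4, 0]
i=3: buf[3] = 4-8 = -4 → [1, 6, 4, -4, 4, 0]
i=4: buf[4] = (-4)-4 = -8 → [1, 6, 4, -4, -8, 0]
i=5: buf[5] = (-8)-0 = -8 → [1, 6, 4, -4, -8, -8]

[1, 6, 4, -4, -8, -8]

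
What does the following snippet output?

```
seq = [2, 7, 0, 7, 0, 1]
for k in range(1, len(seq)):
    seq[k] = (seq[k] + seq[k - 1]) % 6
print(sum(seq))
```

k=1: seq[1] = (7+2)%6 = 3 → [2, 3, 0, 7, 0, 1]
k=2: seq[2] = (0+3)%6 = 3 → [2, 3, 3, 7, 0, 1]
k=3: seq[3] = (7+3)%6 = 4 → [2, 3, 3, 4, 0, 1]
k=4: seq[4] = (0+4)%6 = 4 → [2, 3, 3, 4, 4, 1]
k=5: seq[5] = (1+4)%6 = 5 → [2, 3, 3, 4, 4, 5]
sum = 21

21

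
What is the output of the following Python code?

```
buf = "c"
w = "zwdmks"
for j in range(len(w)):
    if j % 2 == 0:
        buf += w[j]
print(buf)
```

j=0: add 'z' → 'cz'
j=1: skip
j=2: add 'd' → 'czd'
j=3: skip
j=4: add 'k' → 'czdk'
j=5: skip

czdk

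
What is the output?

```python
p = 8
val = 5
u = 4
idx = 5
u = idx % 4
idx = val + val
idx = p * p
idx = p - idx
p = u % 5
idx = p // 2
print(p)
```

1

u = 5%4 = 1
idx = 5+5 = 10
idx = 8*8 = 64
idx = 8-64 = -56
p = 1%5 = 1
idx = 1//2 = 0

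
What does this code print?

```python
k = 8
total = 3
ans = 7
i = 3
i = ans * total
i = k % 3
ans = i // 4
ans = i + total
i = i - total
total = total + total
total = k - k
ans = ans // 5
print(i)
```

-1

i = 7*3 = 21
i = 8%3 = 2
ans = 2//4 = 0
ans = 2+3 = 5
i = 2-3 = -1
total = 3+3 = 6
total = 8-8 = 0
ans = 5//5 = 1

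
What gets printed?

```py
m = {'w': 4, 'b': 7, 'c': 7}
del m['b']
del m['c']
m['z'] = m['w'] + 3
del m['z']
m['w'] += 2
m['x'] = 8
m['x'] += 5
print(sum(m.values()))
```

19

del 'b' → {'w': 4, 'c': 7}
del 'c' → {'w': 4}
m['z'] = m['w']+3 = 7 → {'w': 4, 'z': 7}
del 'z' → {'w': 4}
m['w'] = 4+2 = 6 → {'w': 6}
m['x'] = 8 → {'w': 6, 'x': 8}
m['x'] = 8+5 = 13 → {'w': 6, 'x': 13}
sum of values = 19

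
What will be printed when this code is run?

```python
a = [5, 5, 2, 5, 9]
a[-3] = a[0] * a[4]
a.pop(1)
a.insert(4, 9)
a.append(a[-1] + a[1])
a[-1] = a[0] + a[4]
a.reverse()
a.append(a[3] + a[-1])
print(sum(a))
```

97

a[-3] = a[0]*a[4] = 5*9 = 45 → [5, 5, 45, 5, 9]
pop(1) removes 5 → [5, 45, 5, 9]
insert 9 at 4 → [5, 45, 5, 9, 9]
append a[-1]+a[1] = 9+45 = 54 → [5, 45, 5, 9, 9, 54]
a[-1] = a[0]+a[4] = 5+9 = 14 → [5, 45, 5, 9, 9, 14]
reverse → [14, 9, 9, 5, 45, 5]
append a[3]+a[-1] = 5+5 = 10 → [14, 9, 9, 5, 45, 5, 10]
sum = 97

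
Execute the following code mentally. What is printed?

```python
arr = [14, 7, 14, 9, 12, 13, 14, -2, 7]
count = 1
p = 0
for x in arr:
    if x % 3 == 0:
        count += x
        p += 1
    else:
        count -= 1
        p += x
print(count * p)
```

1035

x=14: not %3==0, count = 1-1 = 0; p=14
x=7: not %3==0, count = 0-1 = -1; p=21
x=14: not %3==0, count = (-1)-1 = -2; p=35
x=9: %3==0, count = (-2)+9 = 7; p=36
x=12: %3==0, count = 7+12 = 19; p=37
x=13: not %3==0, count = 19-1 = 18; p=50
x=14: not %3==0, count = 18-1 = 17; p=64
x=-2: not %3==0, count = 17-1 = 16; p=62
x=7: not %3==0, count = 16-1 = 15; p=69
count*p = 15*69 = 1035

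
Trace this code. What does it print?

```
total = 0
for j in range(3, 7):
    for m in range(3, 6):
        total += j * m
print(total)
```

j=3,m=3: total = 0+9 = 9
j=3,m=4: total = 9+12 = 21
j=3,m=5: total = 21+15 = 36
j=4,m=3: total = 36+12 = 48
j=4,m=4: total = 48+16 = 64
j=4,m=5: total = 64+20 = 84
j=5,m=3: total = 84+15 = 99
j=5,m=4: total = 99+20 = 119
j=5,m=5: total = 119+25 = 144
j=6,m=3: total = 144+18 = 162
j=6,m=4: total = 162+24 = 186
j=6,m=5: total = 186+30 = 216

216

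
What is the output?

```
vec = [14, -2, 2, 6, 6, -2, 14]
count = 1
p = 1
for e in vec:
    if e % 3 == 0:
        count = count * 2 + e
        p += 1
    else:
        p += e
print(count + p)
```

51

e=14: not %3==0; p=15
e=-2: not %3==0; p=13
e=2: not %3==0; p=15
e=6: %3==0, count = 1*2+6 = 8; p=16
e=6: %3==0, count = 8*2+6 = 22; p=17
e=-2: not %3==0; p=15
e=14: not %3==0; p=29
count+p = 22+29 = 51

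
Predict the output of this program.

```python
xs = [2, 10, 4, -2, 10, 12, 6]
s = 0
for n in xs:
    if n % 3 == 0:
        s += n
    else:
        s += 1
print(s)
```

n=2: not %3==0, s = 0+1 = 1
n=10: not %3==0, s = 1+1 = 2
n=4: not %3==0, s = 2+1 = 3
n=-2: not %3==0, s = 3+1 = 4
n=10: not %3==0, s = 4+1 = 5
n=12: %3==0, s = 5+12 = 17
n=6: %3==0, s = 17+6 = 23

23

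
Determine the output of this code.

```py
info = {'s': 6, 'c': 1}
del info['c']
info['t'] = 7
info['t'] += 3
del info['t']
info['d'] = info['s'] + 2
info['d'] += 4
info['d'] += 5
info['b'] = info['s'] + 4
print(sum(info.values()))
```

del 'c' → {'s': 6}
info['t'] = 7 → {'s': 6, 't': 7}
info['t'] = 7+3 = 10 → {'s': 6, 't': 10}
del 't' → {'s': 6}
info['d'] = info['s']+2 = 8 → {'s': 6, 'd': 8}
info['d'] = 8+4 = 12 → {'s': 6, 'd': 12}
info['d'] = 12+5 = 17 → {'s': 6, 'd': 17}
info['b'] = info['s']+4 = 10 → {'s': 6, 'd': 17, 'b': 10}
sum of values = 33

33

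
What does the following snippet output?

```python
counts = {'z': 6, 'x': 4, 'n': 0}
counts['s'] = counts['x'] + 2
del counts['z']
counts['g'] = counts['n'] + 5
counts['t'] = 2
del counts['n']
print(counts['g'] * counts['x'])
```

20

counts['s'] = counts['x']+2 = 6 → {'z': 6, 'x': 4, 'n': 0, 's': 6}
del 'z' → {'x': 4, 'n': 0, 's': 6}
counts['g'] = counts['n']+5 = 5 → {'x': 4, 'n': 0, 's': 6, 'g': 5}
counts['t'] = 2 → {'x': 4, 'n': 0, 's': 6, 'g': 5, 't': 2}
del 'n' → {'x': 4, 's': 6, 'g': 5, 't': 2}
counts['g']*counts['x'] = 5*4 = 20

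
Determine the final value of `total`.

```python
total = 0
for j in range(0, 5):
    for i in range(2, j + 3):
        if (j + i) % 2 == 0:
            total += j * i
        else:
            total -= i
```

68

j=0,i=2: even sum, total = 0+0 = 0
j=1,i=2: odd sum, total = 0-2 = -2
j=1,i=3: even sum, total = (-2)+3 = 1
j=2,i=2: even sum, total = 1+4 = 5
j=2,i=3: odd sum, total = 5-3 = 2
j=2,i=4: even sum, total = 2+8 = 10
j=3,i=2: odd sum, total = 10-2 = 8
j=3,i=3: even sum, total = 8+9 = 17
j=3,i=4: odd sum, total = 17-4 = 13
j=3,i=5: even sum, total = 13+15 = 28
j=4,i=2: even sum, total = 28+8 = 36
j=4,i=3: odd sum, total = 36-3 = 33
j=4,i=4: even sum, total = 33+16 = 49
j=4,i=5: odd sum, total = 49-5 = 44
j=4,i=6: even sum, total = 44+24 = 68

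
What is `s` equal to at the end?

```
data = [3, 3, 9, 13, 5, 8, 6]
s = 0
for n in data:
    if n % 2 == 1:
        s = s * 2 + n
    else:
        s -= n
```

125

n=3: odd, s = 0*2+3 = 3
n=3: odd, s = 3*2+3 = 9
n=9: odd, s = 9*2+9 = 27
n=13: odd, s = 27*2+13 = 67
n=5: odd, s = 67*2+5 = 139
n=8: not odd, s = 139-8 = 131
n=6: not odd, s = 131-6 = 125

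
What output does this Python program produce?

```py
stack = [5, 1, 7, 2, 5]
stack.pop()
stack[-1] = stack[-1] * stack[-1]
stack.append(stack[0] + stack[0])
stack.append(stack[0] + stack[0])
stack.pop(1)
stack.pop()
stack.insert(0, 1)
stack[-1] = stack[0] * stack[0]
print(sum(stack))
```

pop() removes 5 → [5, 1, 7, 2]
stack[-1] = stack[-1]*stack[-1] = 2*2 = 4 → [5, 1, 7, 4]
append stack[0]+stack[0] = 5+5 = 10 → [5, 1, 7, 4, 10]
append stack[0]+stack[0] = 5+5 = 10 → [5, 1, 7, 4, 10, 10]
pop(1) removes 1 → [5, 7, 4, 10, 10]
pop() removes 10 → [5, 7, 4, 10]
insert 1 at 0 → [1, 5, 7, 4, 10]
stack[-1] = stack[0]*stack[0] = 1*1 = 1 → [1, 5, 7, 4, 1]
sum = 18

18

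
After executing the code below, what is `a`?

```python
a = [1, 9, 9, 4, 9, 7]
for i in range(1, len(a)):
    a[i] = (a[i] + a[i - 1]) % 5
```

[1, 0, 4, 3, 2, 4]

i=1: a[1] = (9+1)%5 = 0 → [1, 0, 9, 4, 9, 7]
i=2: a[2] = (9+0)%5 = 4 → [1, 0, 4, 4, 9, 7]
i=3: a[3] = (4+4)%5 = 3 → [1, 0, 4, 3, 9, 7]
i=4: a[4] = (9+3)%5 = 2 → [1, 0, 4, 3, 2, 7]
i=5: a[5] = (7+2)%5 = 4 → [1, 0, 4, 3, 2, 4]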